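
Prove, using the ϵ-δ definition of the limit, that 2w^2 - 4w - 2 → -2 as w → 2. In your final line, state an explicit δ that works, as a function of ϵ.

δ = min(2, ϵ/8)

Fix ϵ > 0. We want δ > 0 such that 0 < |w − 2| < δ implies |(2w^2 - 4w - 2) + 2| < ϵ.
(2w^2 - 4w - 2) + 2 = 2w^2 - 4w = (w − 2)(2w).
So |(2w^2 - 4w - 2) + 2| = |w − 2|·|2w|.
Require δ ≤ 2. Then |w − 2| < 2 gives |w| < 4, and by the triangle inequality |2w| ≤ 2·4 = 8.
Hence |(2w^2 - 4w - 2) + 2| ≤ 8|w − 2| < ϵ provided |w − 2| < ϵ/8.
Choosing δ = min(2, ϵ/8) ensures both conditions, hence |(2w^2 - 4w - 2) + 2| < ϵ.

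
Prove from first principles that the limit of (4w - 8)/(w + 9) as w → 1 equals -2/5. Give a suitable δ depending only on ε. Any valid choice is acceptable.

Let ε > 0 be given. We want δ > 0 with 0 < |w − 1| < δ ⇒ |(4w - 8)/(w + 9) + 2/5| < ε.
Combining over a common denominator, (4w - 8)/(w + 9) + 2/5 = [(4w - 8)·10 − (-4)·(w + 9)] / [10·(w + 9)] = 44(w − 1) / (10(w + 9)).
So |(4w - 8)/(w + 9) + 2/5| = 44|w − 1| / (10·|w + 9|).
Require δ ≤ 5, so |w + 9| ≥ |10| − |w − 1| > 10 − 5 = 5.
Hence |(4w - 8)/(w + 9) + 2/5| < 44|w − 1|/(10·5) = (22/25)|w − 1|, which is < ε once |w − 1| < (25/22)ε.
Take δ = min(5, (25/22)ε). Then 0 < |w − 1| < δ forces both bounds, so |(4w - 8)/(w + 9) + 2/5| < ε.

δ = min(5, (25/22)ε)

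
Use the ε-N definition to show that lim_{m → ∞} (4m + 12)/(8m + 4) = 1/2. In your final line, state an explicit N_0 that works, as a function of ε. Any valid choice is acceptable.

N_0 = (5/4)/ε

Let ε > 0. For m ≥ 1, |(4m + 12)/(8m + 4) − (1/2)| = |80|/(8(8m + 4)) = 80/(8(8m + 4)).
Since 8m + 4 ≥ 8m for m ≥ 1, this is ≤ 80/(8·8m) = (5/4)/m.
So |(4m + 12)/(8m + 4) − (1/2)| < ε whenever m > (5/4)/ε.
Take N_0 = (5/4)/ε. If m > N_0 then |(4m + 12)/(8m + 4) − (1/2)| ≤ (5/4)/m < ε.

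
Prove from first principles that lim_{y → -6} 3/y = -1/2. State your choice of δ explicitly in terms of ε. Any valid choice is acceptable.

Let ε > 0 be given. We seek δ > 0 such that 0 < |y + 6| < δ implies |3/y + 1/2| < ε.
|3/y + 1/2| = 3·|-6 − y|/(6·|y|) = 3|y + 6|/(6|y|).
Require δ ≤ 3 so that |y| > 6 − 3 = 3, hence 6|y| > 18.
Then |3/y + 1/2| < 3|y + 6|/18, which is < ε when |y + 6| < 6ε.
Take δ = min(3, 6ε). Then 0 < |y + 6| < δ gives both |y + 6| < 3 and |y + 6| < 6ε, so |3/y + 1/2| < ε.

δ = min(3, 6ε)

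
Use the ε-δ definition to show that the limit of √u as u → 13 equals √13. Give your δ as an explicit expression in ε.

Suppose ε > 0. We want δ > 0 such that 0 < |u − 13| < δ implies |√u − √13| < ε.
Multiplying by the conjugate, |√u − √13| = |u − 13|/(√u + √13).
Restrict δ ≤ 13 so that |u − 13| < 13 forces u > 0, and then √u + √13 > √13.
Hence |√u − √13| < |u − 13|/√13, which is < ε once |u − 13| < √13·ε.
Take δ = min(13, √13·ε). If 0 < |u − 13| < δ then u > 0 and |√u − √13| < |u − 13|/√13 < ε.

δ = min(13, √13·ε)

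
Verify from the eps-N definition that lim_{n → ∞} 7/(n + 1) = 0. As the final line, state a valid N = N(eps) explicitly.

Fix eps > 0. For n ≥ 1, |7/(n + 1) − 0| = 7/(n + 1) ≤ 7/n.
We need 7/n < eps, i.e. n > 7/eps.
Take N = 7/eps. If n > N then |7/(n + 1)| ≤ 7/n < eps.

N = 7/eps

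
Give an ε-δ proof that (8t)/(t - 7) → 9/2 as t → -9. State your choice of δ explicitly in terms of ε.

δ = min(8, (16/7)ε)

Fix ε > 0. We want δ > 0 with 0 < |t + 9| < δ ⇒ |(8t)/(t - 7) − (9/2)| < ε.
Combining over a common denominator, (8t)/(t - 7) − (9/2) = [(8t)·(-16) − (-72)·(t - 7)] / [(-16)·(t - 7)] = -56(t + 9) / ((-16)(t - 7)).
So |(8t)/(t - 7) − (9/2)| = 56|t + 9| / (16·|t − 7|).
Restrict δ ≤ 8. Then |t + 9| < 8 gives |t − 7| = |(t + 9) + (-16)| ≥ 16 − 8 = 8.
Hence |(8t)/(t - 7) − (9/2)| < 56|t + 9|/(16·8) = (7/16)|t + 9|, which is < ε once |t + 9| < (16/7)ε.
Take δ = min(8, (16/7)ε). Then 0 < |t + 9| < δ forces both bounds, so |(8t)/(t - 7) − (9/2)| < ε.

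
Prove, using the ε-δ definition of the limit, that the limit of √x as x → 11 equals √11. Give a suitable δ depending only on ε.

δ = min(11, √11·ε)

Fix ε > 0. We want δ > 0 such that 0 < |x − 11| < δ implies |√x − √11| < ε.
Multiplying by the conjugate, |√x − √11| = |x − 11|/(√x + √11).
Restrict δ ≤ 11 so that |x − 11| < 11 forces x > 0, and then √x + √11 > √11.
Hence |√x − √11| < |x − 11|/√11, which is < ε once |x − 11| < √11·ε.
Take δ = min(11, √11·ε). If 0 < |x − 11| < δ then x > 0 and |√x − √11| < |x − 11|/√11 < ε.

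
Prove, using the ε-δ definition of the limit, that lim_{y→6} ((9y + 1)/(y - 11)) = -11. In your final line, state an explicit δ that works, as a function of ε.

Fix ε > 0. We want δ > 0 with 0 < |y − 6| < δ ⇒ |(9y + 1)/(y - 11) + 11| < ε.
Combining over a common denominator, (9y + 1)/(y - 11) + 11 = [(9y + 1)·(-5) − 55·(y - 11)] / [(-5)·(y - 11)] = -100(y − 6) / ((-5)(y - 11)).
So |(9y + 1)/(y - 11) + 11| = 100|y − 6| / (5·|y − 11|).
Restrict δ ≤ 5/2. Then |y − 6| < 5/2 gives |y − 11| = |(y − 6) + (-5)| ≥ 5 − 5/2 = 5/2.
Hence |(9y + 1)/(y - 11) + 11| < 100|y − 6|/(5·(5/2)) = 8|y − 6|, which is < ε once |y − 6| < (1/8)ε.
Take δ = min(5/2, (1/8)ε). Then 0 < |y − 6| < δ forces both bounds, so |(9y + 1)/(y - 11) + 11| < ε.

δ = min(5/2, (1/8)ε)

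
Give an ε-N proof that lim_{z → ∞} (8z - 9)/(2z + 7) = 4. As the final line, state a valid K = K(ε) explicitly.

Let ε > 0 be given. We seek K > 0 such that z > K implies |(8z - 9)/(2z + 7) − 4| < ε.
(8z - 9)/(2z + 7) − 4 = (2(8z - 9) − 8(2z + 7)) / (2(2z + 7)) = -74/(2(2z + 7)).
For z > 0 we have 2z + 7 > 2z, so |(8z - 9)/(2z + 7) − 4| = 74/(2(2z + 7)) < 74/(2·2z) = (37/2)/z.
Thus |(8z - 9)/(2z + 7) − 4| < ε whenever z > (37/2)/ε.
Take K = (37/2)/ε. If z > K then |(8z - 9)/(2z + 7) − 4| < (37/2)/z < ε.

K = (37/2)/ε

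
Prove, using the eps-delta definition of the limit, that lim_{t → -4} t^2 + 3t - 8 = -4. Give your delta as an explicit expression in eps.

delta = min(1, eps/6)

Let eps > 0 be given. We want delta > 0 such that 0 < |t + 4| < delta implies |(t^2 + 3t - 8) + 4| < eps.
(t^2 + 3t - 8) + 4 = t^2 + 3t - 4 = (t + 4)(t - 1).
So |(t^2 + 3t - 8) + 4| = |t + 4|·|t - 1|.
Assume first that |t + 4| < 1, so |t| < 5. Then |t - 1| ≤ 5 + 1 = 6.
Hence |(t^2 + 3t - 8) + 4| ≤ 6|t + 4| < eps provided |t + 4| < eps/6.
Choosing delta = min(1, eps/6) ensures both conditions, hence |(t^2 + 3t - 8) + 4| < eps.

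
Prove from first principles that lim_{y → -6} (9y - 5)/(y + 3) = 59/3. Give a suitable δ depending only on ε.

δ = min(3/2, (9/64)ε)

Let ε > 0. We want δ > 0 with 0 < |y + 6| < δ ⇒ |(9y - 5)/(y + 3) − (59/3)| < ε.
Combining over a common denominator, (9y - 5)/(y + 3) − (59/3) = [(9y - 5)·(-3) − (-59)·(y + 3)] / [(-3)·(y + 3)] = 32(y + 6) / ((-3)(y + 3)).
So |(9y - 5)/(y + 3) − (59/3)| = 32|y + 6| / (3·|y + 3|).
Restrict δ ≤ 3/2. Then |y + 6| < 3/2 gives |y + 3| = |(y + 6) + (-3)| ≥ 3 − 3/2 = 3/2.
Hence |(9y - 5)/(y + 3) − (59/3)| < 32|y + 6|/(3·(3/2)) = (64/9)|y + 6|, which is < ε once |y + 6| < (9/64)ε.
Take δ = min(3/2, (9/64)ε). Then 0 < |y + 6| < δ forces both bounds, so |(9y - 5)/(y + 3) − (59/3)| < ε.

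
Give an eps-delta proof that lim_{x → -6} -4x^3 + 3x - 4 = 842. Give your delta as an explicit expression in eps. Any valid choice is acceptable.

delta = min(1, eps/505)

Let eps > 0 be given. We want delta > 0 such that 0 < |x + 6| < delta implies |(-4x^3 + 3x - 4) − 842| < eps.
(-4x^3 + 3x - 4) − 842 = -4x^3 + 3x - 846 = (x + 6)(-4x^2 + 24x - 141).
So |(-4x^3 + 3x - 4) − 842| = |x + 6|·|-4x^2 + 24x - 141|.
Require delta ≤ 1. Then |x + 6| < 1 gives |x| < 7, and by the triangle inequality |-4x^2 + 24x - 141| ≤ 4·7^2 + 24·7 + 141 = 505.
Hence |(-4x^3 + 3x - 4) − 842| ≤ 505|x + 6| < eps provided |x + 6| < eps/505.
Take delta = min(1, eps/505). Then 0 < |x + 6| < delta gives both |x + 6| < 1 and |x + 6| < eps/505, so |(-4x^3 + 3x - 4) − 842| < eps.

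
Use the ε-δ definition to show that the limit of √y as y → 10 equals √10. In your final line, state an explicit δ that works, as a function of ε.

Let ε > 0 be given. We want δ > 0 such that 0 < |y − 10| < δ implies |√y − √10| < ε.
Rationalise: √y − √10 = (y − 10)/(√y + √10), so |√y − √10| = |y − 10|/(√y + √10).
Restrict δ ≤ 10 so that |y − 10| < 10 forces y > 0, and then √y + √10 > √10.
Hence |√y − √10| < |y − 10|/√10, which is < ε once |y − 10| < √10·ε.
Take δ = min(10, √10·ε). If 0 < |y − 10| < δ then y > 0 and |√y − √10| < |y − 10|/√10 < ε.

δ = min(10, √10·ε)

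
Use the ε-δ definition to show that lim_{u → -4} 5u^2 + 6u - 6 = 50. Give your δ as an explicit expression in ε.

δ = min(1, ε/39)

Fix ε > 0. We want δ > 0 such that 0 < |u + 4| < δ implies |(5u^2 + 6u - 6) − 50| < ε.
(5u^2 + 6u - 6) − 50 = 5u^2 + 6u - 56 = (u + 4)(5u - 14).
So |(5u^2 + 6u - 6) − 50| = |u + 4|·|5u - 14|.
Require δ ≤ 1. Then |u + 4| < 1 gives |u| < 5, and by the triangle inequality |5u - 14| ≤ 5·5 + 14 = 39.
Hence |(5u^2 + 6u - 6) − 50| ≤ 39|u + 4| < ε provided |u + 4| < ε/39.
Choosing δ = min(1, ε/39) ensures both conditions, hence |(5u^2 + 6u - 6) − 50| < ε.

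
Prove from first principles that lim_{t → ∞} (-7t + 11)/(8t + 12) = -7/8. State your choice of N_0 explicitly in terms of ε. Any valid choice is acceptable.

N_0 = (43/16)/ε

Let ε > 0. We seek N_0 > 0 such that t > N_0 implies |(-7t + 11)/(8t + 12) + 7/8| < ε.
(-7t + 11)/(8t + 12) + 7/8 = (8(-7t + 11) − (-7)(8t + 12)) / (8(8t + 12)) = 172/(8(8t + 12)).
For t > 0 we have 8t + 12 > 8t, so |(-7t + 11)/(8t + 12) + 7/8| = 172/(8(8t + 12)) < 172/(8·8t) = (43/16)/t.
Thus |(-7t + 11)/(8t + 12) + 7/8| < ε whenever t > (43/16)/ε.
Take N_0 = (43/16)/ε. If t > N_0 then |(-7t + 11)/(8t + 12) + 7/8| < (43/16)/t < ε.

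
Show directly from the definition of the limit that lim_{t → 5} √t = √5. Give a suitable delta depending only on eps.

delta = min(5, √5·eps)

Let eps > 0 be given. We want delta > 0 such that 0 < |t − 5| < delta implies |√t − √5| < eps.
Multiplying by the conjugate, |√t − √5| = |t − 5|/(√t + √5).
Restrict delta ≤ 5 so that |t − 5| < 5 forces t > 0, and then √t + √5 > √5.
Hence |√t − √5| < |t − 5|/√5, which is < eps once |t − 5| < √5·eps.
Take delta = min(5, √5·eps). If 0 < |t − 5| < delta then t > 0 and |√t − √5| < |t − 5|/√5 < eps.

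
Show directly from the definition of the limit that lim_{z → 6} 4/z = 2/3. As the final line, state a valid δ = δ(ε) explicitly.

Suppose ε > 0. We seek δ > 0 such that 0 < |z − 6| < δ implies |4/z − (2/3)| < ε.
|4/z − (2/3)| = 4·|6 − z|/(6·|z|) = 4|z − 6|/(6|z|).
Require δ ≤ 3 so that |z| > 6 − 3 = 3, hence 6|z| > 18.
Then |4/z − (2/3)| < 4|z − 6|/18, which is < ε when |z − 6| < (9/2)ε.
Take δ = min(3, (9/2)ε). Then 0 < |z − 6| < δ gives both |z − 6| < 3 and |z − 6| < (9/2)ε, so |4/z − (2/3)| < ε.

δ = min(3, (9/2)ε)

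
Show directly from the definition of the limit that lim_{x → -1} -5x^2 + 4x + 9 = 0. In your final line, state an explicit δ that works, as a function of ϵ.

Let ϵ > 0 be given. We want δ > 0 such that 0 < |x + 1| < δ implies |(-5x^2 + 4x + 9)| < ϵ.
(-5x^2 + 4x + 9) = -5x^2 + 4x + 9 = (x + 1)(-5x + 9).
So |(-5x^2 + 4x + 9)| = |x + 1|·|-5x + 9|.
Assume first that |x + 1| < 1, so |x| < 2. Then |-5x + 9| ≤ 5·2 + 9 = 19.
Hence |(-5x^2 + 4x + 9)| ≤ 19|x + 1| < ϵ provided |x + 1| < ϵ/19.
Take δ = min(1, ϵ/19). Then 0 < |x + 1| < δ gives both |x + 1| < 1 and |x + 1| < ϵ/19, so |(-5x^2 + 4x + 9)| < ϵ.

δ = min(1, ϵ/19)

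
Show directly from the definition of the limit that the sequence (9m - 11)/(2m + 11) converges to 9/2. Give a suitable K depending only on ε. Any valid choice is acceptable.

Let ε > 0. For m ≥ 1, |(9m - 11)/(2m + 11) − (9/2)| = |-121|/(2(2m + 11)) = 121/(2(2m + 11)).
Since 2m + 11 ≥ 2m for m ≥ 1, this is ≤ 121/(2·2m) = (121/4)/m.
So |(9m - 11)/(2m + 11) − (9/2)| < ε whenever m > (121/4)/ε.
Take K = (121/4)/ε. If m > K then |(9m - 11)/(2m + 11) − (9/2)| ≤ (121/4)/m < ε.

K = (121/4)/ε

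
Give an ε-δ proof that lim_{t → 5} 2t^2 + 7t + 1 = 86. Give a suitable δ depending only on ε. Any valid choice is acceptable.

δ = min(1, ε/29)

Suppose ε > 0. We want δ > 0 such that 0 < |t − 5| < δ implies |(2t^2 + 7t + 1) − 86| < ε.
(2t^2 + 7t + 1) − 86 = 2t^2 + 7t - 85 = (t − 5)(2t + 17).
So |(2t^2 + 7t + 1) − 86| = |t − 5|·|2t + 17|.
Require δ ≤ 1. Then |t − 5| < 1 gives |t| < 6, and by the triangle inequality |2t + 17| ≤ 2·6 + 17 = 29.
Hence |(2t^2 + 7t + 1) − 86| ≤ 29|t − 5| < ε provided |t − 5| < ε/29.
Choosing δ = min(1, ε/29) ensures both conditions, hence |(2t^2 + 7t + 1) − 86| < ε.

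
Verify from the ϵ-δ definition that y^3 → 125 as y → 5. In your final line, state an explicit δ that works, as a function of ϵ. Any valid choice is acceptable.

δ = min(1, ϵ/91)

Fix ϵ > 0. We seek δ > 0 with 0 < |y − 5| < δ ⇒ |y^3 − 125| < ϵ.
Factor: y^3 − 125 = (y − 5)(y^2 + 5y + 25), so |y^3 − 125| = |y − 5|·|y^2 + 5y + 25|.
Impose δ ≤ 1 so that |y| < 6; then |y^2 + 5y + 25| ≤ 91.
Hence |y^3 − 125| ≤ 91|y − 5|, which is < ϵ once |y − 5| < ϵ/91.
Take δ = min(1, ϵ/91). If 0 < |y − 5| < δ then both bounds hold and |y^3 − 125| ≤ 91|y − 5| < 91·(ϵ/91) = ϵ.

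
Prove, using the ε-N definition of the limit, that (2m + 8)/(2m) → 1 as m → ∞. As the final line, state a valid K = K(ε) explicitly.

Fix ε > 0. For m ≥ 1, |(2m + 8)/(2m) − 1| = |16|/(2(2m)) = 16/(2(2m)).
Since 2m ≥ 2m for m ≥ 1, this is ≤ 16/(2·2m) = 4/m.
So |(2m + 8)/(2m) − 1| < ε whenever m > 4/ε.
Take K = 4/ε. If m > K then |(2m + 8)/(2m) − 1| ≤ 4/m < ε.

K = 4/ε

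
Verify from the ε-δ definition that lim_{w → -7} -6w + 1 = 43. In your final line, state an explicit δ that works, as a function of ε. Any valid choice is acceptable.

δ = ε/6

Fix ε > 0. We need δ > 0 so that 0 < |w + 7| < δ implies |(-6w + 1) − 43| < ε.
|(-6w + 1) − 43| = |-6w - 42| = 6|w + 7|.
So 6|w + 7| < ε exactly when |w + 7| < ε/6.
Choosing δ = ε/6 gives |(-6w + 1) − 43| = 6|w + 7| < ε whenever |w + 7| < δ.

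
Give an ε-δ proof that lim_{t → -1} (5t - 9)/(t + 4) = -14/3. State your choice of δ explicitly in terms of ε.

Let ε > 0 be given. We want δ > 0 with 0 < |t + 1| < δ ⇒ |(5t - 9)/(t + 4) + 14/3| < ε.
Combining over a common denominator, (5t - 9)/(t + 4) + 14/3 = [(5t - 9)·3 − (-14)·(t + 4)] / [3·(t + 4)] = 29(t + 1) / (3(t + 4)).
So |(5t - 9)/(t + 4) + 14/3| = 29|t + 1| / (3·|t + 4|).
Restrict δ ≤ 3/2. Then |t + 1| < 3/2 gives |t + 4| = |(t + 1) + 3| ≥ 3 − 3/2 = 3/2.
Hence |(5t - 9)/(t + 4) + 14/3| < 29|t + 1|/(3·(3/2)) = (58/9)|t + 1|, which is < ε once |t + 1| < (9/58)ε.
Take δ = min(3/2, (9/58)ε). Then 0 < |t + 1| < δ forces both bounds, so |(5t - 9)/(t + 4) + 14/3| < ε.

δ = min(3/2, (9/58)ε)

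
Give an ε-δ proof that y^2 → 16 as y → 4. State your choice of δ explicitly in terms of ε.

Suppose ε > 0. We seek δ > 0 with 0 < |y − 4| < δ ⇒ |y^2 − 16| < ε.
Factor: y^2 − 16 = (y − 4)(y + 4), so |y^2 − 16| = |y − 4|·|y + 4|.
Impose δ ≤ 2 so that |y| < 6; then |y + 4| ≤ 10.
Hence |y^2 − 16| ≤ 10|y − 4|, which is < ε once |y − 4| < ε/10.
Take δ = min(2, ε/10). If 0 < |y − 4| < δ then both bounds hold and |y^2 − 16| ≤ 10|y − 4| < 10·(ε/10) = ε.

δ = min(2, ε/10)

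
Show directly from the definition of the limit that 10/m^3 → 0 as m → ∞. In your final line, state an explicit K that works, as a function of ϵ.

Let ϵ > 0. For m ≥ 1, |10/m^3 − 0| = 10/m^3.
10/m^3 < ϵ ⇔ m^3 > 10/ϵ ⇔ m > (10/ϵ)^{1/3}.
Take K = (10/ϵ)^{1/3}. Then m > K implies 10/m^3 < ϵ.

K = (10/ϵ)^{1/3}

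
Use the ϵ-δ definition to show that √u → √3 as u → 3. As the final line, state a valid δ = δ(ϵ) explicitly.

Let ϵ > 0 be given. We want δ > 0 such that 0 < |u − 3| < δ implies |√u − √3| < ϵ.
Rationalise: √u − √3 = (u − 3)/(√u + √3), so |√u − √3| = |u − 3|/(√u + √3).
Restrict δ ≤ 3 so that |u − 3| < 3 forces u > 0, and then √u + √3 > √3.
Hence |√u − √3| < |u − 3|/√3, which is < ϵ once |u − 3| < √3·ϵ.
Take δ = min(3, √3·ϵ). If 0 < |u − 3| < δ then u > 0 and |√u − √3| < |u − 3|/√3 < ϵ.

δ = min(3, √3·ϵ)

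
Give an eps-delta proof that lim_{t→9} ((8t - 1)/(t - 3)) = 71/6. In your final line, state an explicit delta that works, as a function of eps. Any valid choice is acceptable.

Suppose eps > 0. We want delta > 0 with 0 < |t − 9| < delta ⇒ |(8t - 1)/(t - 3) − (71/6)| < eps.
Combining over a common denominator, (8t - 1)/(t - 3) − (71/6) = [(8t - 1)·6 − 71·(t - 3)] / [6·(t - 3)] = -23(t − 9) / (6(t - 3)).
So |(8t - 1)/(t - 3) − (71/6)| = 23|t − 9| / (6·|t − 3|).
Restrict delta ≤ 3. Then |t − 9| < 3 gives |t − 3| = |(t − 9) + 6| ≥ 6 − 3 = 3.
Hence |(8t - 1)/(t - 3) − (71/6)| < 23|t − 9|/(6·3) = (23/18)|t − 9|, which is < eps once |t − 9| < (18/23)eps.
Take delta = min(3, (18/23)eps). Then 0 < |t − 9| < delta forces both bounds, so |(8t - 1)/(t - 3) − (71/6)| < eps.

delta = min(3, (18/23)eps)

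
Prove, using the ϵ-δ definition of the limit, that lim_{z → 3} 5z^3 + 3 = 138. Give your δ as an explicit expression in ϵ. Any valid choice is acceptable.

Let ϵ > 0. We want δ > 0 such that 0 < |z − 3| < δ implies |(5z^3 + 3) − 138| < ϵ.
(5z^3 + 3) − 138 = 5z^3 - 135 = (z − 3)(5z^2 + 15z + 45).
So |(5z^3 + 3) − 138| = |z − 3|·|5z^2 + 15z + 45|.
Assume first that |z − 3| < 2, so |z| < 5. Then |5z^2 + 15z + 45| ≤ 5·5^2 + 15·5 + 45 = 245.
Hence |(5z^3 + 3) − 138| ≤ 245|z − 3| < ϵ provided |z − 3| < ϵ/245.
Choosing δ = min(2, ϵ/245) ensures both conditions, hence |(5z^3 + 3) − 138| < ϵ.

δ = min(2, ϵ/245)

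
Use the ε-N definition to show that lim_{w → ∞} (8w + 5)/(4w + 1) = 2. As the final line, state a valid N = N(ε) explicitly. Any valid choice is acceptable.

N = (3/4)/ε

Let ε > 0 be given. We seek N > 0 such that w > N implies |(8w + 5)/(4w + 1) − 2| < ε.
(8w + 5)/(4w + 1) − 2 = (4(8w + 5) − 8(4w + 1)) / (4(4w + 1)) = 12/(4(4w + 1)).
For w > 0 we have 4w + 1 > 4w, so |(8w + 5)/(4w + 1) − 2| = 12/(4(4w + 1)) < 12/(4·4w) = (3/4)/w.
Thus |(8w + 5)/(4w + 1) − 2| < ε whenever w > (3/4)/ε.
Take N = (3/4)/ε. If w > N then |(8w + 5)/(4w + 1) − 2| < (3/4)/w < ε.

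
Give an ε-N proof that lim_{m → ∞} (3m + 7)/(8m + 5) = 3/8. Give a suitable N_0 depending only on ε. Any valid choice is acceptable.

Fix ε > 0. For m ≥ 1, |(3m + 7)/(8m + 5) − (3/8)| = |41|/(8(8m + 5)) = 41/(8(8m + 5)).
Since 8m + 5 ≥ 8m for m ≥ 1, this is ≤ 41/(8·8m) = (41/64)/m.
So |(3m + 7)/(8m + 5) − (3/8)| < ε whenever m > (41/64)/ε.
Take N_0 = (41/64)/ε. If m > N_0 then |(3m + 7)/(8m + 5) − (3/8)| ≤ (41/64)/m < ε.

N_0 = (41/64)/ε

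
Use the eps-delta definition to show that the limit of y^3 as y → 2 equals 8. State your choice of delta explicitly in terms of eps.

delta = min(2, eps/28)

Let eps > 0 be given. We seek delta > 0 with 0 < |y − 2| < delta ⇒ |y^3 − 8| < eps.
Factor: y^3 − 8 = (y − 2)(y^2 + 2y + 4), so |y^3 − 8| = |y − 2|·|y^2 + 2y + 4|.
Restrict delta ≤ 2. Then |y − 2| < 2 gives |y| < 4, so by the triangle inequality |y^2 + 2y + 4| ≤ 4^2 + 2·4 + 4 = 28.
Hence |y^3 − 8| ≤ 28|y − 2|, which is < eps once |y − 2| < eps/28.
Take delta = min(2, eps/28). If 0 < |y − 2| < delta then both bounds hold and |y^3 − 8| ≤ 28|y − 2| < 28·(eps/28) = eps.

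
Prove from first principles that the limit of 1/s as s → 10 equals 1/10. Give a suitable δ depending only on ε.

δ = min(5, 50ε)

Suppose ε > 0. We seek δ > 0 such that 0 < |s − 10| < δ implies |1/s − (1/10)| < ε.
|1/s − (1/10)| = |10 − s|/(10·|s|) = |s − 10|/(10|s|).
Restrict δ ≤ 5. Then |s − 10| < 5 gives |s| > 5, so 10|s| > 50.
Then |1/s − (1/10)| < |s − 10|/50, which is < ε when |s − 10| < 50ε.
Take δ = min(5, 50ε). Then 0 < |s − 10| < δ gives both |s − 10| < 5 and |s − 10| < 50ε, so |1/s − (1/10)| < ε.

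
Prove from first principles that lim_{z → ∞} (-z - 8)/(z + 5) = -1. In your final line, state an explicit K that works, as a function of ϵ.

K = 3/ϵ

Fix ϵ > 0. We seek K > 0 such that z > K implies |(-z - 8)/(z + 5) + 1| < ϵ.
(-z - 8)/(z + 5) + 1 = ((-z - 8) − (-1)(z + 5)) / ((z + 5)) = -3/((z + 5)).
For z > 0 we have z + 5 > z, so |(-z - 8)/(z + 5) + 1| = 3/((z + 5)) < 3/(z) = 3/z.
Thus |(-z - 8)/(z + 5) + 1| < ϵ whenever z > 3/ϵ.
Take K = 3/ϵ. If z > K then |(-z - 8)/(z + 5) + 1| < 3/z < ϵ.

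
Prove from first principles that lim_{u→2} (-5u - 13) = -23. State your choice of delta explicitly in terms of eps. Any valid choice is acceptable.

delta = eps/5

Fix eps > 0. We need delta > 0 so that 0 < |u − 2| < delta implies |(-5u - 13) + 23| < eps.
|(-5u - 13) + 23| = |-5u + 10| = 5|u − 2|.
Thus it suffices that |u − 2| < eps/5.
Choosing delta = eps/5 gives |(-5u - 13) + 23| = 5|u − 2| < eps whenever |u − 2| < delta.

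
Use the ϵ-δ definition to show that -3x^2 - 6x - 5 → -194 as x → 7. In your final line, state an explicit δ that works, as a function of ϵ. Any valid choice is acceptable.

δ = min(1, ϵ/51)

Let ϵ > 0 be given. We want δ > 0 such that 0 < |x − 7| < δ implies |(-3x^2 - 6x - 5) + 194| < ϵ.
(-3x^2 - 6x - 5) + 194 = -3x^2 - 6x + 189 = (x − 7)(-3x - 27).
So |(-3x^2 - 6x - 5) + 194| = |x − 7|·|-3x - 27|.
Assume first that |x − 7| < 1, so |x| < 8. Then |-3x - 27| ≤ 3·8 + 27 = 51.
Hence |(-3x^2 - 6x - 5) + 194| ≤ 51|x − 7| < ϵ provided |x − 7| < ϵ/51.
Take δ = min(1, ϵ/51). Then 0 < |x − 7| < δ gives both |x − 7| < 1 and |x − 7| < ϵ/51, so |(-3x^2 - 6x - 5) + 194| < ϵ.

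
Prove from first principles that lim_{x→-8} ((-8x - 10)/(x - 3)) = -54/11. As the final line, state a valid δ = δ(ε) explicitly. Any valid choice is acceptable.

Fix ε > 0. We want δ > 0 with 0 < |x + 8| < δ ⇒ |(-8x - 10)/(x - 3) + 54/11| < ε.
Combining over a common denominator, (-8x - 10)/(x - 3) + 54/11 = [(-8x - 10)·(-11) − 54·(x - 3)] / [(-11)·(x - 3)] = 34(x + 8) / ((-11)(x - 3)).
So |(-8x - 10)/(x - 3) + 54/11| = 34|x + 8| / (11·|x − 3|).
Restrict δ ≤ 11/2. Then |x + 8| < 11/2 gives |x − 3| = |(x + 8) + (-11)| ≥ 11 − 11/2 = 11/2.
Hence |(-8x - 10)/(x - 3) + 54/11| < 34|x + 8|/(11·(11/2)) = (68/121)|x + 8|, which is < ε once |x + 8| < (121/68)ε.
Take δ = min(11/2, (121/68)ε). Then 0 < |x + 8| < δ forces both bounds, so |(-8x - 10)/(x - 3) + 54/11| < ε.

δ = min(11/2, (121/68)ε)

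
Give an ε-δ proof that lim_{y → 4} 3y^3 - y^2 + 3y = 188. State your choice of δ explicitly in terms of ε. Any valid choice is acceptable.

δ = min(1, ε/177)

Fix ε > 0. We want δ > 0 such that 0 < |y − 4| < δ implies |(3y^3 - y^2 + 3y) − 188| < ε.
(3y^3 - y^2 + 3y) − 188 = 3y^3 - y^2 + 3y - 188 = (y − 4)(3y^2 + 11y + 47).
So |(3y^3 - y^2 + 3y) − 188| = |y − 4|·|3y^2 + 11y + 47|.
Assume first that |y − 4| < 1, so |y| < 5. Then |3y^2 + 11y + 47| ≤ 3·5^2 + 11·5 + 47 = 177.
Hence |(3y^3 - y^2 + 3y) − 188| ≤ 177|y − 4| < ε provided |y − 4| < ε/177.
Take δ = min(1, ε/177). Then 0 < |y − 4| < δ gives both |y − 4| < 1 and |y − 4| < ε/177, so |(3y^3 - y^2 + 3y) − 188| < ε.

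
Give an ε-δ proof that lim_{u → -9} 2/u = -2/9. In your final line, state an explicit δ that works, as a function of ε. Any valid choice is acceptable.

δ = min(9/2, (81/4)ε)

Let ε > 0 be given. We seek δ > 0 such that 0 < |u + 9| < δ implies |2/u + 2/9| < ε.
|2/u + 2/9| = 2·|-9 − u|/(9·|u|) = 2|u + 9|/(9|u|).
Require δ ≤ 9/2 so that |u| > 9 − 9/2 = 9/2, hence 9|u| > 81/2.
Then |2/u + 2/9| < 2|u + 9|/(81/2), which is < ε when |u + 9| < (81/4)ε.
Take δ = min(9/2, (81/4)ε). Then 0 < |u + 9| < δ gives both |u + 9| < 9/2 and |u + 9| < (81/4)ε, so |2/u + 2/9| < ε.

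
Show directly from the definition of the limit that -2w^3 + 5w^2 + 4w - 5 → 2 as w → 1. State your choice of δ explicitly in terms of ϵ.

δ = min(1, ϵ/21)

Let ϵ > 0. We want δ > 0 such that 0 < |w − 1| < δ implies |(-2w^3 + 5w^2 + 4w - 5) − 2| < ϵ.
(-2w^3 + 5w^2 + 4w - 5) − 2 = -2w^3 + 5w^2 + 4w - 7 = (w − 1)(-2w^2 + 3w + 7).
So |(-2w^3 + 5w^2 + 4w - 5) − 2| = |w − 1|·|-2w^2 + 3w + 7|.
Assume first that |w − 1| < 1, so |w| < 2. Then |-2w^2 + 3w + 7| ≤ 2·2^2 + 3·2 + 7 = 21.
Hence |(-2w^3 + 5w^2 + 4w - 5) − 2| ≤ 21|w − 1| < ϵ provided |w − 1| < ϵ/21.
Choosing δ = min(1, ϵ/21) ensures both conditions, hence |(-2w^3 + 5w^2 + 4w - 5) − 2| < ϵ.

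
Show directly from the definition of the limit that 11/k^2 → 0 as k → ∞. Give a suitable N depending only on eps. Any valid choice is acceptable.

N = (11/eps)^{1/2}

Fix eps > 0. For k ≥ 1, |11/k^2 − 0| = 11/k^2.
11/k^2 < eps ⇔ k^2 > 11/eps ⇔ k > (11/eps)^{1/2}.
Take N = (11/eps)^{1/2}. Then k > N implies 11/k^2 < eps.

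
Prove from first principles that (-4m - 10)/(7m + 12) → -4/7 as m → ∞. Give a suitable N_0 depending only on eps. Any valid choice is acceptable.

Let eps > 0 be given. For m ≥ 1, |(-4m - 10)/(7m + 12) + 4/7| = |-22|/(7(7m + 12)) = 22/(7(7m + 12)).
Since 7m + 12 ≥ 7m for m ≥ 1, this is ≤ 22/(7·7m) = (22/49)/m.
So |(-4m - 10)/(7m + 12) + 4/7| < eps whenever m > (22/49)/eps.
Take N_0 = (22/49)/eps. If m > N_0 then |(-4m - 10)/(7m + 12) + 4/7| ≤ (22/49)/m < eps.

N_0 = (22/49)/eps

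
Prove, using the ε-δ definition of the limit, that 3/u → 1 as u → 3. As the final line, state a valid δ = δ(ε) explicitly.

δ = min(3/2, (3/2)ε)

Let ε > 0 be given. We seek δ > 0 such that 0 < |u − 3| < δ implies |3/u − 1| < ε.
|3/u − 1| = 3·|3 − u|/(3·|u|) = 3|u − 3|/(3|u|).
Restrict δ ≤ 3/2. Then |u − 3| < 3/2 gives |u| > 3/2, so 3|u| > 9/2.
Then |3/u − 1| < 3|u − 3|/(9/2), which is < ε when |u − 3| < (3/2)ε.
Take δ = min(3/2, (3/2)ε). Then 0 < |u − 3| < δ gives both |u − 3| < 3/2 and |u − 3| < (3/2)ε, so |3/u − 1| < ε.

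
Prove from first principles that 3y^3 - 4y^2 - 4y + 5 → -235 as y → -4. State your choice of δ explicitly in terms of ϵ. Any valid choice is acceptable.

δ = min(1, ϵ/215)

Suppose ϵ > 0. We want δ > 0 such that 0 < |y + 4| < δ implies |(3y^3 - 4y^2 - 4y + 5) + 235| < ϵ.
(3y^3 - 4y^2 - 4y + 5) + 235 = 3y^3 - 4y^2 - 4y + 240 = (y + 4)(3y^2 - 16y + 60).
So |(3y^3 - 4y^2 - 4y + 5) + 235| = |y + 4|·|3y^2 - 16y + 60|.
Assume first that |y + 4| < 1, so |y| < 5. Then |3y^2 - 16y + 60| ≤ 3·5^2 + 16·5 + 60 = 215.
Hence |(3y^3 - 4y^2 - 4y + 5) + 235| ≤ 215|y + 4| < ϵ provided |y + 4| < ϵ/215.
Choosing δ = min(1, ϵ/215) ensures both conditions, hence |(3y^3 - 4y^2 - 4y + 5) + 235| < ϵ.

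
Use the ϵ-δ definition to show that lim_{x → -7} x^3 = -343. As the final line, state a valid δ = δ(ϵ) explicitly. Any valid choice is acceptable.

δ = min(1, ϵ/169)

Let ϵ > 0. We seek δ > 0 with 0 < |x + 7| < δ ⇒ |x^3 + 343| < ϵ.
Factor: x^3 + 343 = (x + 7)(x^2 - 7x + 49), so |x^3 + 343| = |x + 7|·|x^2 - 7x + 49|.
Restrict δ ≤ 1. Then |x + 7| < 1 gives |x| < 8, so by the triangle inequality |x^2 - 7x + 49| ≤ 8^2 + 7·8 + 49 = 169.
Hence |x^3 + 343| ≤ 169|x + 7|, which is < ϵ once |x + 7| < ϵ/169.
Take δ = min(1, ϵ/169). If 0 < |x + 7| < δ then both bounds hold and |x^3 + 343| ≤ 169|x + 7| < 169·(ϵ/169) = ϵ.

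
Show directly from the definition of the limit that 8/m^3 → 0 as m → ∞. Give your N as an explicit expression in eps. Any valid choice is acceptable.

Suppose eps > 0. For m ≥ 1, |8/m^3 − 0| = 8/m^3.
8/m^3 < eps ⇔ m^3 > 8/eps ⇔ m > (8/eps)^{1/3}.
Take N = (8/eps)^{1/3}. Then m > N implies 8/m^3 < eps.

N = (8/eps)^{1/3}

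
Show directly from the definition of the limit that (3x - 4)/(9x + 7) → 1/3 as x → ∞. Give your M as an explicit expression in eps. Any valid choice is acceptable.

Suppose eps > 0. We seek M > 0 such that x > M implies |(3x - 4)/(9x + 7) − (1/3)| < eps.
(3x - 4)/(9x + 7) − (1/3) = (9(3x - 4) − 3(9x + 7)) / (9(9x + 7)) = -57/(9(9x + 7)).
For x > 0 we have 9x + 7 > 9x, so |(3x - 4)/(9x + 7) − (1/3)| = 57/(9(9x + 7)) < 57/(9·9x) = (19/27)/x.
Thus |(3x - 4)/(9x + 7) − (1/3)| < eps whenever x > (19/27)/eps.
Take M = (19/27)/eps. If x > M then |(3x - 4)/(9x + 7) − (1/3)| < (19/27)/x < eps.

M = (19/27)/eps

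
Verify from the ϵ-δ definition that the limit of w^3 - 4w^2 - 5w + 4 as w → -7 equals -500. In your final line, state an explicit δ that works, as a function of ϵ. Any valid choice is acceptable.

δ = min(2, ϵ/252)

Let ϵ > 0 be given. We want δ > 0 such that 0 < |w + 7| < δ implies |(w^3 - 4w^2 - 5w + 4) + 500| < ϵ.
(w^3 - 4w^2 - 5w + 4) + 500 = w^3 - 4w^2 - 5w + 504 = (w + 7)(w^2 - 11w + 72).
So |(w^3 - 4w^2 - 5w + 4) + 500| = |w + 7|·|w^2 - 11w + 72|.
Assume first that |w + 7| < 2, so |w| < 9. Then |w^2 - 11w + 72| ≤ 9^2 + 11·9 + 72 = 252.
Hence |(w^3 - 4w^2 - 5w + 4) + 500| ≤ 252|w + 7| < ϵ provided |w + 7| < ϵ/252.
Take δ = min(2, ϵ/252). Then 0 < |w + 7| < δ gives both |w + 7| < 2 and |w + 7| < ϵ/252, so |(w^3 - 4w^2 - 5w + 4) + 500| < ϵ.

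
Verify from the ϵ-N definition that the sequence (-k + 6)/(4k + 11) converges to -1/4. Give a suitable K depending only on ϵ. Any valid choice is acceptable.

Fix ϵ > 0. For k ≥ 1, |(-k + 6)/(4k + 11) + 1/4| = |35|/(4(4k + 11)) = 35/(4(4k + 11)).
Since 4k + 11 ≥ 4k for k ≥ 1, this is ≤ 35/(4·4k) = (35/16)/k.
So |(-k + 6)/(4k + 11) + 1/4| < ϵ whenever k > (35/16)/ϵ.
Take K = (35/16)/ϵ. If k > K then |(-k + 6)/(4k + 11) + 1/4| ≤ (35/16)/k < ϵ.

K = (35/16)/ϵ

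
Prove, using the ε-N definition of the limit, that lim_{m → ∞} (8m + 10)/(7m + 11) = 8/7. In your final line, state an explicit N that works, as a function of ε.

N = (18/49)/ε

Suppose ε > 0. For m ≥ 1, |(8m + 10)/(7m + 11) − (8/7)| = |-18|/(7(7m + 11)) = 18/(7(7m + 11)).
Since 7m + 11 ≥ 7m for m ≥ 1, this is ≤ 18/(7·7m) = (18/49)/m.
So |(8m + 10)/(7m + 11) − (8/7)| < ε whenever m > (18/49)/ε.
Take N = (18/49)/ε. If m > N then |(8m + 10)/(7m + 11) − (8/7)| ≤ (18/49)/m < ε.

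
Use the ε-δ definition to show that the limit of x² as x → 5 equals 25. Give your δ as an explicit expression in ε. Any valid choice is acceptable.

Let ε > 0. We seek δ > 0 with 0 < |x − 5| < δ ⇒ |x² − 25| < ε.
Factor: x² − 25 = (x − 5)(x + 5), so |x² − 25| = |x − 5|·|x + 5|.
Impose δ ≤ 1 so that |x| < 6; then |x + 5| ≤ 11.
Hence |x² − 25| ≤ 11|x − 5|, which is < ε once |x − 5| < ε/11.
Take δ = min(1, ε/11). If 0 < |x − 5| < δ then both bounds hold and |x² − 25| ≤ 11|x − 5| < 11·(ε/11) = ε.

δ = min(1, ε/11)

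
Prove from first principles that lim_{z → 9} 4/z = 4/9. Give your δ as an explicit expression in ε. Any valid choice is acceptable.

Fix ε > 0. We seek δ > 0 such that 0 < |z − 9| < δ implies |4/z − (4/9)| < ε.
|4/z − (4/9)| = 4·|9 − z|/(9·|z|) = 4|z − 9|/(9|z|).
Restrict δ ≤ 9/2. Then |z − 9| < 9/2 gives |z| > 9/2, so 9|z| > 81/2.
Then |4/z − (4/9)| < 4|z − 9|/(81/2), which is < ε when |z − 9| < (81/8)ε.
Take δ = min(9/2, (81/8)ε). Then 0 < |z − 9| < δ gives both |z − 9| < 9/2 and |z − 9| < (81/8)ε, so |4/z − (4/9)| < ε.

δ = min(9/2, (81/8)ε)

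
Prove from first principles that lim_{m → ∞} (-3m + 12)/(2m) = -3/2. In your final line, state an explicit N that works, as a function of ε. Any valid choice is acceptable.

Let ε > 0 be given. For m ≥ 1, |(-3m + 12)/(2m) + 3/2| = |24|/(2(2m)) = 24/(2(2m)).
Since 2m ≥ 2m for m ≥ 1, this is ≤ 24/(2·2m) = 6/m.
So |(-3m + 12)/(2m) + 3/2| < ε whenever m > 6/ε.
Take N = 6/ε. If m > N then |(-3m + 12)/(2m) + 3/2| ≤ 6/m < ε.

N = 6/ε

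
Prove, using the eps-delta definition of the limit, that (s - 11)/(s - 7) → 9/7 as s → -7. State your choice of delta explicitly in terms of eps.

delta = min(7, (49/2)eps)

Let eps > 0 be given. We want delta > 0 with 0 < |s + 7| < delta ⇒ |(s - 11)/(s - 7) − (9/7)| < eps.
Combining over a common denominator, (s - 11)/(s - 7) − (9/7) = [(s - 11)·(-14) − (-18)·(s - 7)] / [(-14)·(s - 7)] = 4(s + 7) / ((-14)(s - 7)).
So |(s - 11)/(s - 7) − (9/7)| = 4|s + 7| / (14·|s − 7|).
Require delta ≤ 7, so |s − 7| ≥ |-14| − |s + 7| > 14 − 7 = 7.
Hence |(s - 11)/(s - 7) − (9/7)| < 4|s + 7|/(14·7) = (2/49)|s + 7|, which is < eps once |s + 7| < (49/2)eps.
Take delta = min(7, (49/2)eps). Then 0 < |s + 7| < delta forces both bounds, so |(s - 11)/(s - 7) − (9/7)| < eps.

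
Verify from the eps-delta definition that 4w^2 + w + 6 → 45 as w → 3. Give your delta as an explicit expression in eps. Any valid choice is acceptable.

Fix eps > 0. We want delta > 0 such that 0 < |w − 3| < delta implies |(4w^2 + w + 6) − 45| < eps.
(4w^2 + w + 6) − 45 = 4w^2 + w - 39 = (w − 3)(4w + 13).
So |(4w^2 + w + 6) − 45| = |w − 3|·|4w + 13|.
Assume first that |w − 3| < 1, so |w| < 4. Then |4w + 13| ≤ 4·4 + 13 = 29.
Hence |(4w^2 + w + 6) − 45| ≤ 29|w − 3| < eps provided |w − 3| < eps/29.
Take delta = min(1, eps/29). Then 0 < |w − 3| < delta gives both |w − 3| < 1 and |w − 3| < eps/29, so |(4w^2 + w + 6) − 45| < eps.

delta = min(1, eps/29)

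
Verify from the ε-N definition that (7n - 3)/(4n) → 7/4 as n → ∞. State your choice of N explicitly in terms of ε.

Fix ε > 0. For n ≥ 1, |(7n - 3)/(4n) − (7/4)| = |-12|/(4(4n)) = 12/(4(4n)).
Since 4n ≥ 4n for n ≥ 1, this is ≤ 12/(4·4n) = (3/4)/n.
So |(7n - 3)/(4n) − (7/4)| < ε whenever n > (3/4)/ε.
Take N = (3/4)/ε. If n > N then |(7n - 3)/(4n) − (7/4)| ≤ (3/4)/n < ε.

N = (3/4)/ε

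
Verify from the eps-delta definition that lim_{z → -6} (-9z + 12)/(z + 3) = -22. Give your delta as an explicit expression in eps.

Let eps > 0. We want delta > 0 with 0 < |z + 6| < delta ⇒ |(-9z + 12)/(z + 3) + 22| < eps.
Combining over a common denominator, (-9z + 12)/(z + 3) + 22 = [(-9z + 12)·(-3) − 66·(z + 3)] / [(-3)·(z + 3)] = -39(z + 6) / ((-3)(z + 3)).
So |(-9z + 12)/(z + 3) + 22| = 39|z + 6| / (3·|z + 3|).
Require delta ≤ 3/2, so |z + 3| ≥ |-3| − |z + 6| > 3 − 3/2 = 3/2.
Hence |(-9z + 12)/(z + 3) + 22| < 39|z + 6|/(3·(3/2)) = (26/3)|z + 6|, which is < eps once |z + 6| < (3/26)eps.
Take delta = min(3/2, (3/26)eps). Then 0 < |z + 6| < delta forces both bounds, so |(-9z + 12)/(z + 3) + 22| < eps.

delta = min(3/2, (3/26)eps)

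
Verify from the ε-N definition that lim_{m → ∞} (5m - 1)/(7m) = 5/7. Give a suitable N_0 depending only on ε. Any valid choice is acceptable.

Suppose ε > 0. For m ≥ 1, |(5m - 1)/(7m) − (5/7)| = |-7|/(7(7m)) = 7/(7(7m)).
Since 7m ≥ 7m for m ≥ 1, this is ≤ 7/(7·7m) = (1/7)/m.
So |(5m - 1)/(7m) − (5/7)| < ε whenever m > (1/7)/ε.
Take N_0 = (1/7)/ε. If m > N_0 then |(5m - 1)/(7m) − (5/7)| ≤ (1/7)/m < ε.

N_0 = (1/7)/ε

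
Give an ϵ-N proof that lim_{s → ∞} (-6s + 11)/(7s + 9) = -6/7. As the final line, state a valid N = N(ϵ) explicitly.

Fix ϵ > 0. We seek N > 0 such that s > N implies |(-6s + 11)/(7s + 9) + 6/7| < ϵ.
(-6s + 11)/(7s + 9) + 6/7 = (7(-6s + 11) − (-6)(7s + 9)) / (7(7s + 9)) = 131/(7(7s + 9)).
For s > 0 we have 7s + 9 > 7s, so |(-6s + 11)/(7s + 9) + 6/7| = 131/(7(7s + 9)) < 131/(7·7s) = (131/49)/s.
Thus |(-6s + 11)/(7s + 9) + 6/7| < ϵ whenever s > (131/49)/ϵ.
Take N = (131/49)/ϵ. If s > N then |(-6s + 11)/(7s + 9) + 6/7| < (131/49)/s < ϵ.

N = (131/49)/ϵ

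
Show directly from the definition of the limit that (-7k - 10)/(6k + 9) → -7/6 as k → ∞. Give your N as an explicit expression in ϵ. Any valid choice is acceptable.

N = (1/12)/ϵ

Suppose ϵ > 0. For k ≥ 1, |(-7k - 10)/(6k + 9) + 7/6| = |3|/(6(6k + 9)) = 3/(6(6k + 9)).
Since 6k + 9 ≥ 6k for k ≥ 1, this is ≤ 3/(6·6k) = (1/12)/k.
So |(-7k - 10)/(6k + 9) + 7/6| < ϵ whenever k > (1/12)/ϵ.
Take N = (1/12)/ϵ. If k > N then |(-7k - 10)/(6k + 9) + 7/6| ≤ (1/12)/k < ϵ.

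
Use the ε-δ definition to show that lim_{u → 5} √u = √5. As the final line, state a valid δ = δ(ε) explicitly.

δ = min(5, √5·ε)

Let ε > 0 be given. We want δ > 0 such that 0 < |u − 5| < δ implies |√u − √5| < ε.
Rationalise: √u − √5 = (u − 5)/(√u + √5), so |√u − √5| = |u − 5|/(√u + √5).
Restrict δ ≤ 5 so that |u − 5| < 5 forces u > 0, and then √u + √5 > √5.
Hence |√u − √5| < |u − 5|/√5, which is < ε once |u − 5| < √5·ε.
Take δ = min(5, √5·ε). If 0 < |u − 5| < δ then u > 0 and |√u − √5| < |u − 5|/√5 < ε.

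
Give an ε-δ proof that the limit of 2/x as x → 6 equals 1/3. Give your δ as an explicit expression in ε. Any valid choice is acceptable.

Let ε > 0. We seek δ > 0 such that 0 < |x − 6| < δ implies |2/x − (1/3)| < ε.
|2/x − (1/3)| = 2·|6 − x|/(6·|x|) = 2|x − 6|/(6|x|).
Restrict δ ≤ 3. Then |x − 6| < 3 gives |x| > 3, so 6|x| > 18.
Then |2/x − (1/3)| < 2|x − 6|/18, which is < ε when |x − 6| < 9ε.
Take δ = min(3, 9ε). Then 0 < |x − 6| < δ gives both |x − 6| < 3 and |x − 6| < 9ε, so |2/x − (1/3)| < ε.

δ = min(3, 9ε)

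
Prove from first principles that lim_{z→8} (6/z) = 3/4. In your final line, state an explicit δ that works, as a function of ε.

δ = min(4, (16/3)ε)

Let ε > 0. We seek δ > 0 such that 0 < |z − 8| < δ implies |6/z − (3/4)| < ε.
|6/z − (3/4)| = 6·|8 − z|/(8·|z|) = 6|z − 8|/(8|z|).
Require δ ≤ 4 so that |z| > 8 − 4 = 4, hence 8|z| > 32.
Then |6/z − (3/4)| < 6|z − 8|/32, which is < ε when |z − 8| < (16/3)ε.
Take δ = min(4, (16/3)ε). Then 0 < |z − 8| < δ gives both |z − 8| < 4 and |z − 8| < (16/3)ε, so |6/z − (3/4)| < ε.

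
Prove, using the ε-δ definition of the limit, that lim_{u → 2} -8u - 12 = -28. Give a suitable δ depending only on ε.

δ = ε/8

Fix ε > 0. We need δ > 0 so that 0 < |u − 2| < δ implies |(-8u - 12) + 28| < ε.
|(-8u - 12) + 28| = |-8u + 16| = 8|u − 2|.
Thus it suffices that |u − 2| < ε/8.
Choosing δ = ε/8 gives |(-8u - 12) + 28| = 8|u − 2| < ε whenever |u − 2| < δ.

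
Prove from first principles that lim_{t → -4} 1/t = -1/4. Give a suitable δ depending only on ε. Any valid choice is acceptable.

δ = min(2, 8ε)

Fix ε > 0. We seek δ > 0 such that 0 < |t + 4| < δ implies |1/t + 1/4| < ε.
|1/t + 1/4| = |-4 − t|/(4·|t|) = |t + 4|/(4|t|).
Restrict δ ≤ 2. Then |t + 4| < 2 gives |t| > 2, so 4|t| > 8.
Then |1/t + 1/4| < |t + 4|/8, which is < ε when |t + 4| < 8ε.
Take δ = min(2, 8ε). Then 0 < |t + 4| < δ gives both |t + 4| < 2 and |t + 4| < 8ε, so |1/t + 1/4| < ε.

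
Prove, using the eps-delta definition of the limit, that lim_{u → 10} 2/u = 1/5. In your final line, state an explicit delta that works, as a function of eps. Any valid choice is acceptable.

delta = min(5, 25eps)

Suppose eps > 0. We seek delta > 0 such that 0 < |u − 10| < delta implies |2/u − (1/5)| < eps.
|2/u − (1/5)| = 2·|10 − u|/(10·|u|) = 2|u − 10|/(10|u|).
Restrict delta ≤ 5. Then |u − 10| < 5 gives |u| > 5, so 10|u| > 50.
Then |2/u − (1/5)| < 2|u − 10|/50, which is < eps when |u − 10| < 25eps.
Take delta = min(5, 25eps). Then 0 < |u − 10| < delta gives both |u − 10| < 5 and |u − 10| < 25eps, so |2/u − (1/5)| < eps.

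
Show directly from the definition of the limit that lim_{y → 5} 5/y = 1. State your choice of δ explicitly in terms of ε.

Let ε > 0. We seek δ > 0 such that 0 < |y − 5| < δ implies |5/y − 1| < ε.
|5/y − 1| = 5·|5 − y|/(5·|y|) = 5|y − 5|/(5|y|).
Require δ ≤ 5/2 so that |y| > 5 − 5/2 = 5/2, hence 5|y| > 25/2.
Then |5/y − 1| < 5|y − 5|/(25/2), which is < ε when |y − 5| < (5/2)ε.
Take δ = min(5/2, (5/2)ε). Then 0 < |y − 5| < δ gives both |y − 5| < 5/2 and |y − 5| < (5/2)ε, so |5/y − 1| < ε.

δ = min(5/2, (5/2)ε)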